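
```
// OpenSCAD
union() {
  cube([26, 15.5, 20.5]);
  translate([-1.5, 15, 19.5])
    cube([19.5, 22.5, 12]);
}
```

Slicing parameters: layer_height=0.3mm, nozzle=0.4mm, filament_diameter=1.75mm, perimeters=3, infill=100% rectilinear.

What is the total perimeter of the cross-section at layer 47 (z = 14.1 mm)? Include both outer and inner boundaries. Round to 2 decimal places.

At z = 14.1 mm: the cube is present — its section is the full 26×15.5 rectangle (perimeter 83.00 mm); the cube at (-1.5, 15) does not reach this height (z outside [19.5, 31.5]); Taking the union: only the 26×15.5 cube is present, so the union is just that shape — boundary = 83.00 mm. Overall, the cross-section is a single solid region. Total boundary length (outer) = 83.00 mm.

83.00 mm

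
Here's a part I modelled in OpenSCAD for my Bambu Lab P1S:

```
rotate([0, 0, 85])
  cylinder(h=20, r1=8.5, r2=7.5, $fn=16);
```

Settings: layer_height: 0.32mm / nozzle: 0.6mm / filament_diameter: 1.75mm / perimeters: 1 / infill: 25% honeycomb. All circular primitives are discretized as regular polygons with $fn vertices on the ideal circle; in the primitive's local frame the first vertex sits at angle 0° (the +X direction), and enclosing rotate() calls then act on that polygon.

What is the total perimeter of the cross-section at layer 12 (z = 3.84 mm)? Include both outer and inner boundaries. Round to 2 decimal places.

51.87 mm

At z = 3.84 mm: the cone contributes a regular 16-gon of circumradius 8.308 (interpolated between r1=8.5 and r2=7.5 at t=0.192) (perimeter = 2·16·8.308·sin(180°/16) = 51.87 mm); (rotated 85° about Z; rotation is an isometry so areas/perimeters/island counts are preserved). Overall, the cross-section is a single solid region. Total boundary length (outer) = 51.87 mm.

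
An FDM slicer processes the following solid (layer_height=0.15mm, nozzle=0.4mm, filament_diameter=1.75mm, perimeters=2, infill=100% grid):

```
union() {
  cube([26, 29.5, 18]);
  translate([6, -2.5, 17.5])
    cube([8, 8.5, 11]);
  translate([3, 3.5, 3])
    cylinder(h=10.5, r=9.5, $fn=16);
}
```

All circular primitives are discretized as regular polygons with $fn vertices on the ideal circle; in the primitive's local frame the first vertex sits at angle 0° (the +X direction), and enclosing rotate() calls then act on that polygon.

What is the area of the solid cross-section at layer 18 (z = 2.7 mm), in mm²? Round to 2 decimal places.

At z = 2.7 mm: the cube is present — its section is the full 26×29.5 rectangle (area 767.00 mm²); the cube at (6, -2.5) does not reach this height (z outside [17.5, 28.5]); the cylinder at (3, 3.5) is absent (z outside [3, 13.5]); Combining (union): only the 26×29.5 cube is present, so the union is just that shape — area = 767.00 mm². Overall, the cross-section is a single solid region. Net area = 767.00 mm².

767.00 mm²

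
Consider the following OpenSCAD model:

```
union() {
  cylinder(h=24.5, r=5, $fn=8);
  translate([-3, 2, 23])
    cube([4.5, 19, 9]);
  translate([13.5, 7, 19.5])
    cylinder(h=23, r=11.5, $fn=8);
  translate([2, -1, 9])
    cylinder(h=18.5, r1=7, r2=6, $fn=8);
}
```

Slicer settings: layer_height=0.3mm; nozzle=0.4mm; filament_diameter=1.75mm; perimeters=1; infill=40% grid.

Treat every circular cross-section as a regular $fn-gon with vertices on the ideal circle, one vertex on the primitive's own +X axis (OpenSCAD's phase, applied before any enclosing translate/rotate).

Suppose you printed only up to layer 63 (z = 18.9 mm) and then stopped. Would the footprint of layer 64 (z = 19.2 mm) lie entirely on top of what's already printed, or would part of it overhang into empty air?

Compare the two slices. At z = 18.9: the cylinder: section is a regular 8-gon, circumradius r=5 (area = (8/2)·5.000²·sin(360°/8) = 70.71 mm²); the cube at (-3, 2) is not intersected at this z (z outside [23, 32]); the cylinder at (13.5, 7) is not intersected at this z (z outside [19.5, 42.5]); the cone at (2, -1) contributes a regular 8-gon of circumradius 6.465 (interpolated between r1=7 and r2=6 at t=0.535) (area = (8/2)·6.465²·sin(360°/8) = 118.21 mm²); Merging all regions: the regions partially overlap — summed areas 188.92 mm² minus the doubly-counted overlap 65.30 mm² gives 123.62 mm² — area = 123.62 mm². At z = 19.2: the r=5 cylinder gives a regular 8-gon of circumradius 5 (constant along its height) (area = (8/2)·5.000²·sin(360°/8) = 70.71 mm²); the cube at (-3, 2) is absent (z outside [23, 32]); the cylinder at (13.5, 7) is not intersected at this z (z outside [19.5, 42.5]); the cone at (2, -1) contributes a regular 8-gon of circumradius 6.449 (interpolated between r1=7 and r2=6 at t=0.551) (area = (8/2)·6.449²·sin(360°/8) = 117.62 mm²); Combining (union): the regions partially overlap — summed areas 188.33 mm² minus the doubly-counted overlap 65.14 mm² gives 123.19 mm² — area = 123.19 mm². Checking containment: the cross-section at z = 19.2 is a subset of the cross-section at z = 18.9.

entirely on top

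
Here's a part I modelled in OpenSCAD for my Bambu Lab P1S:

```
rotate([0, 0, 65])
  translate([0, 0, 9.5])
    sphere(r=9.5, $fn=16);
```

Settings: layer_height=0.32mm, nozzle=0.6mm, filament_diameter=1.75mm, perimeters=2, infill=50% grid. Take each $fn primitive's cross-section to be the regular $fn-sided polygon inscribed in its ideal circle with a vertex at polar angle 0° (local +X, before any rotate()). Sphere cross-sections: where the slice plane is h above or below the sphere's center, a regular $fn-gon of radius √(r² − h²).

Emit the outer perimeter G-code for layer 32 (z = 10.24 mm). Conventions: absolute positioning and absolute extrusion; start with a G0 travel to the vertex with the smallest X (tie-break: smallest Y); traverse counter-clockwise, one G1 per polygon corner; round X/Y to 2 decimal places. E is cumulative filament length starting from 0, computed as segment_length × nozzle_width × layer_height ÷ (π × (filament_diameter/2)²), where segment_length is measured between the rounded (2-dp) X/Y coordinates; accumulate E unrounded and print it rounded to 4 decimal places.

At z = 10.24 mm: the r=9.5 sphere slices to a regular 16-gon of circumradius 9.471 (√(r²−h²) with h=0.74 from center); (whole slice rotated 65° about Z — lengths, areas and connectivity unchanged). The outline is a single polygon with 16 vertices. Extrusion per mm of travel: 0.6 × 0.32 / (π × 0.875²) = 0.079824. Accumulating E over each segment gives final E = 4.7188.

G0 X-9.46 Y0.41 Z10.24
G1 X-8.90 Y-3.24 E0.2948
G1 X-6.98 Y-6.40 E0.5899
G1 X-4.00 Y-8.58 E0.8847
G1 X-0.41 Y-9.46 E1.1797
G1 X3.24 Y-8.90 E1.4745
G1 X6.40 Y-6.98 E1.7696
G1 X8.58 Y-4.00 E2.0644
G1 X9.46 Y-0.41 E2.3594
G1 X8.90 Y3.24 E2.6542
G1 X6.98 Y6.40 E2.9493
G1 X4.00 Y8.58 E3.2441
G1 X0.41 Y9.46 E3.5391
G1 X-3.24 Y8.90 E3.8339
G1 X-6.40 Y6.98 E4.1291
G1 X-8.58 Y4.00 E4.4238
G1 X-9.46 Y0.41 E4.7188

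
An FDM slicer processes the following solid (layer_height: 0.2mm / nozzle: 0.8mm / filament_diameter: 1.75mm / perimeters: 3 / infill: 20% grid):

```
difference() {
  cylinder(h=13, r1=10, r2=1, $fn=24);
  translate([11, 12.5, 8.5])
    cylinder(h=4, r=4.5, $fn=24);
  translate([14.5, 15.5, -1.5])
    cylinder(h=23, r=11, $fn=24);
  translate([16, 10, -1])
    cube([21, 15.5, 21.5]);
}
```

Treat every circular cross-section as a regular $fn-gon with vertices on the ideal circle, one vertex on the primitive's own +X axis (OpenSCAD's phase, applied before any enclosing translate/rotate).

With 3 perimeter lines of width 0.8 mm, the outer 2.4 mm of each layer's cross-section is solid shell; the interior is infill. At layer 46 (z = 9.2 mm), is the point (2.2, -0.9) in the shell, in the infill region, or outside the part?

At z = 9.2 mm: the cone (r1=10→r2=1) has section circumradius 3.631 here — a regular 24-gon; the cylinder at (11, 12.5): section is a regular 24-gon, circumradius r=4.5; the cylinder at (14.5, 15.5): section is a regular 24-gon, circumradius r=11; the cube at (16, 10) (footprint 21×15.5) is included at this height; After the difference (first − rest): starting from the cone, the r=4.5 cylinder at (11, 12.5) misses the remaining region (no effect); the r=11 cylinder at (14.5, 15.5) misses the remaining region (no effect); the 21×15.5 cube at (16, 10) misses the remaining region (no effect) — 1 connected region. Overall, the cross-section is a single solid region. The nearest boundary edge runs (3.51, -0.94)→(3.14, -1.82); distance from the point to it = 1.22 mm. The point is inside the cross-section, 1.22 mm from the nearest boundary — within the 2.4 mm shell band (3 × 0.8).

shell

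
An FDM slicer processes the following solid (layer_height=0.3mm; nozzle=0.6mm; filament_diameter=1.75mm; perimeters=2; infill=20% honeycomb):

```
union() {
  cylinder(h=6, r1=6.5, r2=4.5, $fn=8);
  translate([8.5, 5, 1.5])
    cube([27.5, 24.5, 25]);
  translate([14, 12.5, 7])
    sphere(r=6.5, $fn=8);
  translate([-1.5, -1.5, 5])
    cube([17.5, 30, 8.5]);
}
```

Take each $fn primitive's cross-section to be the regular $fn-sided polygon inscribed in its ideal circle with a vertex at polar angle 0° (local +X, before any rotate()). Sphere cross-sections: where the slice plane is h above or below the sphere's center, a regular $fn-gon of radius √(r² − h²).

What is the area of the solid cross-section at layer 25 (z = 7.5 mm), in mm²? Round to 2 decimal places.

At z = 7.5 mm: the cone is not intersected at this z (z outside [0, 6]); the 27.5×24.5 cube at (8.5, 5) contributes its full rectangle (area 673.75 mm²); the sphere at (14, 12.5): section is a regular 8-gon, circumradius = √(r²−h²) = √(6.5²−0.5²) = 6.481 (area = (8/2)·6.481²·sin(360°/8) = 118.79 mm²); the cube at (-1.5, -1.5) (footprint 17.5×30) is included at this height (area 525.00 mm²); Taking the union: the regions partially overlap — summed areas 1317.54 mm² minus the doubly-counted overlap 295.04 mm² gives 1022.50 mm² — area = 1022.50 mm². Overall, the cross-section is a single solid region. Net area = 1022.50 mm².

1022.50 mm²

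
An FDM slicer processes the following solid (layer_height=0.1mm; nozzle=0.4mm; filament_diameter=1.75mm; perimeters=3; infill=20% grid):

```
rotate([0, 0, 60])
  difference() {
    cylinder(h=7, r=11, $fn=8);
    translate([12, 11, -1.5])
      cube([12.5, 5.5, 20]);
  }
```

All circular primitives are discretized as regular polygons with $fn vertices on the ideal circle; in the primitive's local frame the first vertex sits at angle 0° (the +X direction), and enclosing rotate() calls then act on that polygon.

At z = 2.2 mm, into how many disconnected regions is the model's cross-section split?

At z = 2.2 mm: the r=11 cylinder contributes a regular 8-gon of circumradius 11; the cube at (12, 11) is present — its section is the full 12.5×5.5 rectangle; Subtracting the remaining from the first: starting from the r=11 cylinder, the 12.5×5.5 cube at (12, 11) misses the remaining region (no effect) — 1 connected region; (rotated 60° about Z; rotation is an isometry so areas/perimeters/island counts are preserved). The result has 1 disconnected region.

1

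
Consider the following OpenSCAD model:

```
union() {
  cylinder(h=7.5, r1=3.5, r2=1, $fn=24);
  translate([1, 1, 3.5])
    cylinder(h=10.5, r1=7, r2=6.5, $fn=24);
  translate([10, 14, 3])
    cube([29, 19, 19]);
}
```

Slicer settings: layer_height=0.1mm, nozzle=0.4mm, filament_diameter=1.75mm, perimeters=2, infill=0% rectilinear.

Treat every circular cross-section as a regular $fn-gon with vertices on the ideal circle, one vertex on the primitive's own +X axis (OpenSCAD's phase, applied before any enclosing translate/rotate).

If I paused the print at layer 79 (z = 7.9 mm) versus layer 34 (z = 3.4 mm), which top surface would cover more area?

Layer 79 (z = 7.9): the cone is not intersected at this z (z outside [0, 7.5]); the cone at (1, 1): at t=0.419 of its height the radius interpolates to r₁+(r₂−r₁)t = 6.790, giving a regular 24-gon of that circumradius (area = (24/2)·6.790²·sin(360°/24) = 143.21 mm²); the cube at (10, 14) (footprint 29×19) is included at this height (area 551.00 mm²); Taking the union: the 2 present regions are separate (no shared area or edge), so areas and boundary lengths simply add and each stays a separate island — area = 694.21 mm². So its area = 694.21 mm². Layer 34 (z = 3.4): the cone: at t=0.453 of its height the radius interpolates to r₁+(r₂−r₁)t = 2.367, giving a regular 24-gon of that circumradius (area = (24/2)·2.367²·sin(360°/24) = 17.40 mm²); the cone at (1, 1) does not reach this height (z outside [3.5, 14]); the 29×19 cube at (10, 14) contributes its full rectangle (area 551.00 mm²); Combining (union): the 2 present regions are separate (no shared area or edge), so areas and boundary lengths simply add and each stays a separate island — area = 568.40 mm². So its area = 568.40 mm². Layer 79 is larger (694.21 vs 568.40 mm²).

layer 79 (z = 7.9 mm)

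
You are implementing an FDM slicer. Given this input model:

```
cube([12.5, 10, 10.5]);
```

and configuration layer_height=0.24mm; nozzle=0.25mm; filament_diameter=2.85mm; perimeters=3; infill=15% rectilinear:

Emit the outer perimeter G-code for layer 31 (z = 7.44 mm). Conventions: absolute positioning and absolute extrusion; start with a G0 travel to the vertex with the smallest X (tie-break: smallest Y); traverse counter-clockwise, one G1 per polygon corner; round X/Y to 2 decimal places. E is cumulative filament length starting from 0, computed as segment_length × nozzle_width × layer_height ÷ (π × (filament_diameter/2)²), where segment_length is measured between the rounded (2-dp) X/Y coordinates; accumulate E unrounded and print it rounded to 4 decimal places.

G0 X0.00 Y0.00 Z7.44
G1 X12.50 Y0.00 E0.1176
G1 X12.50 Y10.00 E0.2116
G1 X0.00 Y10.00 E0.3292
G1 X0.00 Y0.00 E0.4232

At z = 7.44 mm: the cube (footprint 12.5×10) is included at this height. The outline is a single polygon with 4 vertices. Extrusion per mm of travel: 0.25 × 0.24 / (π × 1.425²) = 0.009405. Accumulating E over each segment gives final E = 0.4232.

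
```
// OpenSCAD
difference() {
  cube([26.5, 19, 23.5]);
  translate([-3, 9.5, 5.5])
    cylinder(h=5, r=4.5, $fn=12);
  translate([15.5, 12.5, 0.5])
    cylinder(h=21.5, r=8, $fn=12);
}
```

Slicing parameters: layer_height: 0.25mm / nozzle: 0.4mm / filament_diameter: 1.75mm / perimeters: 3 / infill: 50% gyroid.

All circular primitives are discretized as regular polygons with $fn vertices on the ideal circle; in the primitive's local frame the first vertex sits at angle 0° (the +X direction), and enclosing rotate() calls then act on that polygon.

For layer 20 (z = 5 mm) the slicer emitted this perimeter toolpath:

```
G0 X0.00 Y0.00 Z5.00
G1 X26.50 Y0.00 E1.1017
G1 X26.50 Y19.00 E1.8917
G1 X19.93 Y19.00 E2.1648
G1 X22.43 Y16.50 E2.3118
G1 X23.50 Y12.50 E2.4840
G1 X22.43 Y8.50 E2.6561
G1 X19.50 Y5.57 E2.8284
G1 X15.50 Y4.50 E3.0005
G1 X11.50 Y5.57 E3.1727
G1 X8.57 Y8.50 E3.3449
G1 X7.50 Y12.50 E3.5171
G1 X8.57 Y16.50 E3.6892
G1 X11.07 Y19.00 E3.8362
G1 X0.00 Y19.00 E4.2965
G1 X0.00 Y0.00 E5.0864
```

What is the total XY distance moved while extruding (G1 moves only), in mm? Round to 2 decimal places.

122.34 mm

Sum the Euclidean lengths of each G1 segment: total = 122.34 mm.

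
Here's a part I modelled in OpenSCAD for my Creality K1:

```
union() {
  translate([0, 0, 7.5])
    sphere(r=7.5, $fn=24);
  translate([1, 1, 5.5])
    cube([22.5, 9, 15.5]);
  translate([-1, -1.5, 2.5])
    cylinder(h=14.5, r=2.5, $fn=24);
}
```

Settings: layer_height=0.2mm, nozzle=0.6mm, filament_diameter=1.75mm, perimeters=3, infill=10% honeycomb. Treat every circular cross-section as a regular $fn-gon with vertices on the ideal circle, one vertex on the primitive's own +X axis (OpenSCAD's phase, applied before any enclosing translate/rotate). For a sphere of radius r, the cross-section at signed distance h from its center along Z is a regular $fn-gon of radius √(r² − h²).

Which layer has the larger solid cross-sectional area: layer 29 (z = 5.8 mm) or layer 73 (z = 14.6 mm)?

Layer 29 (z = 5.8): the r=7.5 sphere slices to a regular 24-gon of circumradius 7.305 (√(r²−h²) with h=1.7 from center) (area = (24/2)·7.305²·sin(360°/24) = 165.73 mm²); the cube at (1, 1) is present — its section is the full 22.5×9 rectangle (area 202.50 mm²); the cylinder at (-1, -1.5): section is a regular 24-gon, circumradius r=2.5 (area = (24/2)·2.500²·sin(360°/24) = 19.41 mm²); Merging all regions: the regions partially overlap — summed areas 387.64 mm² minus the doubly-counted overlap 47.37 mm² gives 340.27 mm² — area = 340.27 mm². So its area = 340.27 mm². Layer 73 (z = 14.6): the sphere: section is a regular 24-gon, circumradius = √(r²−h²) = √(7.5²−7.1²) = 2.417 (area = (24/2)·2.417²·sin(360°/24) = 18.14 mm²); the cube at (1, 1) (footprint 22.5×9) is included at this height (area 202.50 mm²); the r=2.5 cylinder at (-1, -1.5) contributes a regular 24-gon of circumradius 2.5 (area = (24/2)·2.500²·sin(360°/24) = 19.41 mm²); Combining (union): the regions partially overlap — summed areas 240.05 mm² minus the doubly-counted overlap 11.03 mm² gives 229.02 mm² — area = 229.02 mm². So its area = 229.02 mm². Layer 29 is larger (340.27 vs 229.02 mm²).

layer 29 (z = 5.8 mm)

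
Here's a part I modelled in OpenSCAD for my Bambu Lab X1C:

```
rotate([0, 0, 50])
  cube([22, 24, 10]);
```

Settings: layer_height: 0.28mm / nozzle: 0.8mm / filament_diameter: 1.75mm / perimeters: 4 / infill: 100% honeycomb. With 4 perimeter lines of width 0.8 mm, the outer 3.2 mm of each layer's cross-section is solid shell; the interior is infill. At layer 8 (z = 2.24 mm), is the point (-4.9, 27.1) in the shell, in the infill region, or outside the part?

shell

At z = 2.24 mm: the cube is present — its section is the full 22×24 rectangle; (rotated 50° about Z; rotation is an isometry so areas/perimeters/island counts are preserved). Overall, the cross-section is a single solid region. Undo the 50° rotation: the query point maps to (17.610, 21.173) in the un-rotated model frame. The nearest boundary edge runs (22.00, 24.00)→(0.00, 24.00); distance from the point to it = 2.83 mm. The point is inside the cross-section, 2.83 mm from the nearest boundary — within the 3.2 mm shell band (4 × 0.8).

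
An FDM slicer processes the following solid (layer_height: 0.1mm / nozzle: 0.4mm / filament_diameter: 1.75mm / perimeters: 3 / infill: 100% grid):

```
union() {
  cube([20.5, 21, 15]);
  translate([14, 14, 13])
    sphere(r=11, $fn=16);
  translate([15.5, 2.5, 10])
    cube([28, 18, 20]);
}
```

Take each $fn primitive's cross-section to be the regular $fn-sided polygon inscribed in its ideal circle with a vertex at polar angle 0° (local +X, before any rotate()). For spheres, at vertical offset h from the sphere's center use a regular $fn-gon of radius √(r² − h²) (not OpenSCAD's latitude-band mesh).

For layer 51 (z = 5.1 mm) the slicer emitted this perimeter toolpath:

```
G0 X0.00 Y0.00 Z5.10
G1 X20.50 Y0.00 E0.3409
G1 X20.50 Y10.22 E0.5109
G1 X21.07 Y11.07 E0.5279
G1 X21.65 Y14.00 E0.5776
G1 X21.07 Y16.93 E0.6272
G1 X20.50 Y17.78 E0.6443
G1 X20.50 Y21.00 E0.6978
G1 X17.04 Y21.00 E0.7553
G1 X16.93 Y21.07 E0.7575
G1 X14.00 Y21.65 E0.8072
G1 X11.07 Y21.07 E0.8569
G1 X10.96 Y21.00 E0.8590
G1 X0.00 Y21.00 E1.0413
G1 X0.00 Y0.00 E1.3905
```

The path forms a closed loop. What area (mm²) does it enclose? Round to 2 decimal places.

Apply the shoelace formula to the sequence of (X, Y) vertices; enclosed area = 438.14 mm².

438.14 mm²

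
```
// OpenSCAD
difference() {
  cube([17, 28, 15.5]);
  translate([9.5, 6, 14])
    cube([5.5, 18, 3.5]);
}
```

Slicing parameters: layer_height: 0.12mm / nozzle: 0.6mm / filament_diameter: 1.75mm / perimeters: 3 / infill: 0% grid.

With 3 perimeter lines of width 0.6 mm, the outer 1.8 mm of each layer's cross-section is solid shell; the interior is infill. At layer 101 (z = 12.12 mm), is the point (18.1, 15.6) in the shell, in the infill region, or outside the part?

At z = 12.12 mm: the cube is present — its section is the full 17×28 rectangle; the cube at (9.5, 6) is absent (z outside [14, 17.5]); Subtracting the remaining from the first: none of the subtracted shapes is present at this height, so the 17×28 cube is unchanged — 1 connected region. Overall, the cross-section is a single solid region. The nearest boundary edge runs (17.00, 0.00)→(17.00, 28.00); distance from the point to it = 1.10 mm. The point is not inside any of the regions above, so it lies outside the cross-section (1.10 mm from the nearest boundary).

outside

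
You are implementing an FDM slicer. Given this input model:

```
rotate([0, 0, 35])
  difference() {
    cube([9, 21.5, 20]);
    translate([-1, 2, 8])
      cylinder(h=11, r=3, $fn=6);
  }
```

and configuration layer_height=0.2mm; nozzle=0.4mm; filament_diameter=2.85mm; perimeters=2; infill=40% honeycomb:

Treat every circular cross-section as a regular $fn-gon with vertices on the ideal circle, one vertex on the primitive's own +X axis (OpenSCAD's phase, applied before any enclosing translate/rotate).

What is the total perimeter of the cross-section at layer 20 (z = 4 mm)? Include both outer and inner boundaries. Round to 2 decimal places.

61.00 mm

At z = 4 mm: the cube (footprint 9×21.5) is included at this height (perimeter 61.00 mm); the cylinder at (-1, 2) is absent (z outside [8, 19]); After the difference (first − rest): none of the subtracted shapes is present at this height, so the 9×21.5 cube is unchanged — boundary = 61.00 mm; (whole slice rotated 35° about Z — lengths, areas and connectivity unchanged). Overall, the cross-section is a single solid region. Total boundary length (outer) = 61.00 mm.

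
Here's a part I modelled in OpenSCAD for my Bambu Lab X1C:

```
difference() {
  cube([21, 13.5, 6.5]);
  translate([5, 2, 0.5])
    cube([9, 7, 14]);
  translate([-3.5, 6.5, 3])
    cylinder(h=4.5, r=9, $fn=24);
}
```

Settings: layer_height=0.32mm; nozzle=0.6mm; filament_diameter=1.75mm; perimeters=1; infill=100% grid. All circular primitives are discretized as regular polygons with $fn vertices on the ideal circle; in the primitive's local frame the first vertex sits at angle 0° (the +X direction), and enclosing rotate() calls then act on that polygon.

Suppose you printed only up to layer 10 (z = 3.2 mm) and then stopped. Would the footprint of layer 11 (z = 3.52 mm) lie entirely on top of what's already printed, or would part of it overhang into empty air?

entirely on top

Compare the two slices. At z = 3.2: the cube (footprint 21×13.5) is included at this height (area 283.50 mm²); the cube at (5, 2) is present — its section is the full 9×7 rectangle (area 63.00 mm²); the r=9 cylinder at (-3.5, 6.5) gives a regular 24-gon of circumradius 9 (constant along its height) (area = (24/2)·9.000²·sin(360°/24) = 251.57 mm²); After the difference (first − rest): starting from the 21×13.5 cube (283.50 mm²), the 9×7 cube at (5, 2) lies wholly inside it (removes its full 63.00 mm² and its 32.00 mm outline becomes a hole wall); the r=9 cylinder at (-3.5, 6.5) partially overlaps it — only the 59.09 mm² overlap (of its 251.57 mm²) is removed, clipping the outline — area = 161.41 mm². At z = 3.52: the 21×13.5 cube contributes its full rectangle (area 283.50 mm²); the cube at (5, 2) is present — its section is the full 9×7 rectangle (area 63.00 mm²); the cylinder at (-3.5, 6.5): section is a regular 24-gon, circumradius r=9 (area = (24/2)·9.000²·sin(360°/24) = 251.57 mm²); Taking the first minus the rest: starting from the 21×13.5 cube (283.50 mm²), the 9×7 cube at (5, 2) lies wholly inside it (removes its full 63.00 mm² and its 32.00 mm outline becomes a hole wall); the r=9 cylinder at (-3.5, 6.5) partially overlaps it — only the 59.09 mm² overlap (of its 251.57 mm²) is removed, clipping the outline — area = 161.41 mm². Checking containment: the cross-section at z = 3.52 is a subset of the cross-section at z = 3.2.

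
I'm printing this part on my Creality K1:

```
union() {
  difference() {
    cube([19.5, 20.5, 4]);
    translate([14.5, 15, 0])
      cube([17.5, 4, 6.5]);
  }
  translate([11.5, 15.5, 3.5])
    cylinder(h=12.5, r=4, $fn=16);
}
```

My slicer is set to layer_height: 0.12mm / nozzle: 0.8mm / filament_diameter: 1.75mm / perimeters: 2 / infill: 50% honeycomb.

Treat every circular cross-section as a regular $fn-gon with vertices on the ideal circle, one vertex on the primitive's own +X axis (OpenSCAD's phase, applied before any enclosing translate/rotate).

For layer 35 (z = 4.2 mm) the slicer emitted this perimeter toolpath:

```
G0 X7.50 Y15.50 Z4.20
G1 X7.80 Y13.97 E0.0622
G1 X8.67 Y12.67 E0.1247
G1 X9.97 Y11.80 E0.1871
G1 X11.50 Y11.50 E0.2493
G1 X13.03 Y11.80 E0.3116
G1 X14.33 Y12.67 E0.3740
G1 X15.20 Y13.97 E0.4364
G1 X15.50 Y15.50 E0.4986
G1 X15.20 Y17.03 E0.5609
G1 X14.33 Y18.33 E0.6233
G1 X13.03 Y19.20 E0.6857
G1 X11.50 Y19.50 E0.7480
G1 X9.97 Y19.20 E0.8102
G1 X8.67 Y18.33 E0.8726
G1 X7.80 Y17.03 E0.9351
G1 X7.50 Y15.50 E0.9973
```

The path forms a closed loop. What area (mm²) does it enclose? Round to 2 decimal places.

49.04 mm²

Apply the shoelace formula to the sequence of (X, Y) vertices; enclosed area = 49.04 mm².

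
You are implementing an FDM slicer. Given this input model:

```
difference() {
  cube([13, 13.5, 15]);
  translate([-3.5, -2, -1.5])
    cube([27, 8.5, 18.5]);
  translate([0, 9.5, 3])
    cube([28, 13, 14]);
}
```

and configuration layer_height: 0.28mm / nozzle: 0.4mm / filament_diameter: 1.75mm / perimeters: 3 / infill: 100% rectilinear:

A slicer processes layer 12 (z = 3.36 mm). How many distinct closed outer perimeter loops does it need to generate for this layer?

At z = 3.36 mm: the cube is present — its section is the full 13×13.5 rectangle; the cube at (-3.5, -2) (footprint 27×8.5) is included at this height; the cube at (0, 9.5) (footprint 28×13) is included at this height; After the difference (first − rest): starting from the 13×13.5 cube, the 27×8.5 cube at (-3.5, -2) partially overlaps it — only the 84.50 mm² overlap (of its 229.50 mm²) is removed, clipping the outline; the 28×13 cube at (0, 9.5) partially overlaps it — only the 52.00 mm² overlap (of its 364.00 mm²) is removed, clipping the outline — 1 connected region. The result has 1 disconnected region.

1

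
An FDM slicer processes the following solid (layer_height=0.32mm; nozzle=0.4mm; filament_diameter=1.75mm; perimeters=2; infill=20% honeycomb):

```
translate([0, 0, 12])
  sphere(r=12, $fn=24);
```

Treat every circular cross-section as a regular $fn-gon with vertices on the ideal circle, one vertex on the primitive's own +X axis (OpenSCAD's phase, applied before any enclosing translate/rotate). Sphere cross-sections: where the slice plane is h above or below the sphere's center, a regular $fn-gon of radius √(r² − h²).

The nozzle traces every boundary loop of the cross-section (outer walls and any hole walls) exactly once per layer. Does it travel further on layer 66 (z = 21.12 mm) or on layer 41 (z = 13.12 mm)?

Layer 66 (z = 21.12): the sphere: section is a regular 24-gon, circumradius = √(r²−h²) = √(12²−9.12²) = 7.799 (perimeter = 2·24·7.799·sin(180°/24) = 48.86 mm). So its perimeter = 48.86 mm. Layer 41 (z = 13.12): the sphere: section is a regular 24-gon, circumradius = √(r²−h²) = √(12²−1.12²) = 11.948 (perimeter = 2·24·11.948·sin(180°/24) = 74.85 mm). So its perimeter = 74.85 mm. Layer 41 is larger (74.85 vs 48.86 mm).

layer 41 (z = 13.12 mm)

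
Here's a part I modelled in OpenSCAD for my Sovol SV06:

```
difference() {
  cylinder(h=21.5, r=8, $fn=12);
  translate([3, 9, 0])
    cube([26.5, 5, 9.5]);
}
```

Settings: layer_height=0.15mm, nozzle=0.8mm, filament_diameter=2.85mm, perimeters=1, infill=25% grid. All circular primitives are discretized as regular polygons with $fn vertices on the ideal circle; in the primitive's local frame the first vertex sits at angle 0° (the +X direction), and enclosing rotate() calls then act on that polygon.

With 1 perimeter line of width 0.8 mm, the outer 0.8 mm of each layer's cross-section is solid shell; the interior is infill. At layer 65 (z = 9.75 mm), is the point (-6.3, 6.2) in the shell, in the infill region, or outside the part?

outside

At z = 9.75 mm: the r=8 cylinder contributes a regular 12-gon of circumradius 8; the cube at (3, 9) is not intersected at this z (z outside [0, 9.5]); Taking the first minus the rest: none of the subtracted shapes is present at this height, so the r=8 cylinder is unchanged — 1 connected region. Overall, the cross-section is a single solid region. The nearest boundary edge runs (-4.00, 6.93)→(-6.93, 4.00); distance from the point to it = 1.11 mm. The point is not inside any of the regions above, so it lies outside the cross-section (1.11 mm from the nearest boundary).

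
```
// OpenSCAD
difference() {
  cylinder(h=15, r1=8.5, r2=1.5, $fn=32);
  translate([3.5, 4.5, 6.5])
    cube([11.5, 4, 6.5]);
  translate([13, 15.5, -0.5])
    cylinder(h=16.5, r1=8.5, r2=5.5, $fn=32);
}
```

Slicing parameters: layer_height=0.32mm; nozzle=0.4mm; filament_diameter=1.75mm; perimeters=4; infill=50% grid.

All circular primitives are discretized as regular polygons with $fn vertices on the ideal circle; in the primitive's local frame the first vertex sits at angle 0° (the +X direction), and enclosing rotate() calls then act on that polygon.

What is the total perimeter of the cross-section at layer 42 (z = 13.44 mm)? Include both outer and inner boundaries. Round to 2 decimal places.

13.98 mm

At z = 13.44 mm: the cone (r1=8.5→r2=1.5) has section circumradius 2.228 here — a regular 32-gon (perimeter = 2·32·2.228·sin(180°/32) = 13.98 mm); the cube at (3.5, 4.5) is not intersected at this z (z outside [6.5, 13]); the cone at (13, 15.5) (r1=8.5→r2=5.5) has section circumradius 5.965 here — a regular 32-gon (perimeter = 2·32·5.965·sin(180°/32) = 37.42 mm); After the difference (first − rest): starting from the cone, the cone at (13, 15.5) misses the remaining region (no effect) — boundary = 13.98 mm. Overall, the cross-section is a single solid region. Total boundary length (outer) = 13.98 mm.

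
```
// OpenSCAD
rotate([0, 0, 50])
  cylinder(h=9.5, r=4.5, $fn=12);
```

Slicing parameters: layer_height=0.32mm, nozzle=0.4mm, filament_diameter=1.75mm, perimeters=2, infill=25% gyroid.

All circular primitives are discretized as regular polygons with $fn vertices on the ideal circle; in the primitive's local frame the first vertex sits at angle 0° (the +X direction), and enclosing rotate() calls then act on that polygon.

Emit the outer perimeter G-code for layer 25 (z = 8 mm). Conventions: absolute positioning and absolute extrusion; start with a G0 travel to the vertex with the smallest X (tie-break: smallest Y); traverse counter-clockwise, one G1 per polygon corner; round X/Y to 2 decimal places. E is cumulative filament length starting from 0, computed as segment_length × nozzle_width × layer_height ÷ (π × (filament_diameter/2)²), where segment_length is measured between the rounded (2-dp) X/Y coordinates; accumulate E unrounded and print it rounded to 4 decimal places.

At z = 8 mm: the r=4.5 cylinder contributes a regular 12-gon of circumradius 4.5; (rotated 50° about Z; rotation is an isometry so areas/perimeters/island counts are preserved). The outline is a single polygon with 12 vertices. Extrusion per mm of travel: 0.4 × 0.32 / (π × 0.875²) = 0.053216. Accumulating E over each segment gives final E = 1.4876.

G0 X-4.43 Y0.78 Z8.00
G1 X-4.23 Y-1.54 E0.1239
G1 X-2.89 Y-3.45 E0.2481
G1 X-0.78 Y-4.43 E0.3719
G1 X1.54 Y-4.23 E0.4958
G1 X3.45 Y-2.89 E0.6200
G1 X4.43 Y-0.78 E0.7438
G1 X4.23 Y1.54 E0.8677
G1 X2.89 Y3.45 E0.9919
G1 X0.78 Y4.43 E1.1157
G1 X-1.54 Y4.23 E1.2396
G1 X-3.45 Y2.89 E1.3637
G1 X-4.43 Y0.78 E1.4876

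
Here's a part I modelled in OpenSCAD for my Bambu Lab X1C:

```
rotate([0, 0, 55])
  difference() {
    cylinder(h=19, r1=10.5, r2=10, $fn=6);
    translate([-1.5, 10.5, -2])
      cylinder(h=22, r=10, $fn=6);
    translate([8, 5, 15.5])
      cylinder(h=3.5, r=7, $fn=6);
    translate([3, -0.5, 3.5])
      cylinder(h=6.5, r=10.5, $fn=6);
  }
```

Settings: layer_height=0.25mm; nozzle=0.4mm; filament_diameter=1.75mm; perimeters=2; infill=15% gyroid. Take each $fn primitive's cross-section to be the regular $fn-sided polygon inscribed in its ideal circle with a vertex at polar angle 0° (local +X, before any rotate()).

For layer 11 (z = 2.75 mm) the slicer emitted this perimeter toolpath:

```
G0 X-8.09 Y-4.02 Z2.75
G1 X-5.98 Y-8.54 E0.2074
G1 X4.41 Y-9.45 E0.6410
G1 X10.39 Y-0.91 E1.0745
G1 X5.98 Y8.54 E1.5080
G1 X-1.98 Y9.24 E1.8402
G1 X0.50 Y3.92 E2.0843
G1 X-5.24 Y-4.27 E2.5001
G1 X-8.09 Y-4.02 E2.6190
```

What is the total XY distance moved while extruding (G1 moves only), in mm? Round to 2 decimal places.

Sum the Euclidean lengths of each G1 segment: total = 62.99 mm.

62.99 mm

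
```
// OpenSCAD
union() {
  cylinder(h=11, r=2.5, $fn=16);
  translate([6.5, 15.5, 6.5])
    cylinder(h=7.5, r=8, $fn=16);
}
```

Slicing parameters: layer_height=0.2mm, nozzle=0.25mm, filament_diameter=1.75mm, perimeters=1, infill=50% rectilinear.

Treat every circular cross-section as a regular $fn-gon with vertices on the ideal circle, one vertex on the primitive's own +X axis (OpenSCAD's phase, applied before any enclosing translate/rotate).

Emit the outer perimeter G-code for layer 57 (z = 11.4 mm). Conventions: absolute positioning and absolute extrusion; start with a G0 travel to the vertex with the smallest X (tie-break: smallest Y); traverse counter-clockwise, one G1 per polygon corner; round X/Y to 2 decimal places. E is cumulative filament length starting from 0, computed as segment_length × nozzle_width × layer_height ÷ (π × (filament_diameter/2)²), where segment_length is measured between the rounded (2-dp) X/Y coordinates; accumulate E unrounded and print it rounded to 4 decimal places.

At z = 11.4 mm: the cylinder is not intersected at this z (z outside [0, 11]); the r=8 cylinder at (6.5, 15.5) gives a regular 16-gon of circumradius 8 (constant along its height); Merging all regions: only the r=8 cylinder at (6.5, 15.5) is present, so the union is just that shape — 1 connected region. The outline is a single polygon with 16 vertices. Extrusion per mm of travel: 0.25 × 0.2 / (π × 0.875²) = 0.020788. Accumulating E over each segment gives final E = 1.0382.

G0 X-1.50 Y15.50 Z11.40
G1 X-0.89 Y12.44 E0.0649
G1 X0.84 Y9.84 E0.1298
G1 X3.44 Y8.11 E0.1947
G1 X6.50 Y7.50 E0.2596
G1 X9.56 Y8.11 E0.3244
G1 X12.16 Y9.84 E0.3893
G1 X13.89 Y12.44 E0.4543
G1 X14.50 Y15.50 E0.5191
G1 X13.89 Y18.56 E0.5840
G1 X12.16 Y21.16 E0.6489
G1 X9.56 Y22.89 E0.7138
G1 X6.50 Y23.50 E0.7787
G1 X3.44 Y22.89 E0.8435
G1 X0.84 Y21.16 E0.9085
G1 X-0.89 Y18.56 E0.9734
G1 X-1.50 Y15.50 E1.0382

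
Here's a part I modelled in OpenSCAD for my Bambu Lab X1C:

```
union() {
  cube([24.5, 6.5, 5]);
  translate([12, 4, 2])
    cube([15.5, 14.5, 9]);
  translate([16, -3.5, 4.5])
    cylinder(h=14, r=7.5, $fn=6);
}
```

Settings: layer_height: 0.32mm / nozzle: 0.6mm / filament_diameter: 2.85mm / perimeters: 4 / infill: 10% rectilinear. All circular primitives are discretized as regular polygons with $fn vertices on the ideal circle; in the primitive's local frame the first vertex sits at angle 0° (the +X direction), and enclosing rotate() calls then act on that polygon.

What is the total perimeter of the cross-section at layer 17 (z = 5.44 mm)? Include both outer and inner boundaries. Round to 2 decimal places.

105.00 mm

At z = 5.44 mm: the cube is not intersected at this z (z outside [0, 5]); the cube at (12, 4) (footprint 15.5×14.5) is included at this height (perimeter 60.00 mm); the r=7.5 cylinder at (16, -3.5) contributes a regular 6-gon of circumradius 7.5 (perimeter = 2·6·7.500·sin(180°/6) = 45.00 mm); Combining (union): the 2 present regions are separate (no shared area or edge), so areas and boundary lengths simply add and each stays a separate island — boundary = 105.00 mm. Overall, the cross-section has 2 separate islands. Total boundary length (outer) = 105.00 mm.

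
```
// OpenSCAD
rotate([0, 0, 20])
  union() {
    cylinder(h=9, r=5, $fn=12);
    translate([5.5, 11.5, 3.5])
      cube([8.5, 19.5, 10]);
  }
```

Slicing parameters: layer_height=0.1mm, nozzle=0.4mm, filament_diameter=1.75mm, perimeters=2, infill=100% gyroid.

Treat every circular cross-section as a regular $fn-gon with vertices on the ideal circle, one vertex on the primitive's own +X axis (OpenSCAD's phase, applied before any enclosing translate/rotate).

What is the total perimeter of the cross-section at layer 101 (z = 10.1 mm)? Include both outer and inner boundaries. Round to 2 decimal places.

56.00 mm

At z = 10.1 mm: the cylinder is absent (z outside [0, 9]); the cube at (5.5, 11.5) (footprint 8.5×19.5) is included at this height (perimeter 56.00 mm); Combining (union): only the 8.5×19.5 cube at (5.5, 11.5) is present, so the union is just that shape — boundary = 56.00 mm; (whole slice rotated 20° about Z — lengths, areas and connectivity unchanged). Overall, the cross-section is a single solid region. Total boundary length (outer) = 56.00 mm.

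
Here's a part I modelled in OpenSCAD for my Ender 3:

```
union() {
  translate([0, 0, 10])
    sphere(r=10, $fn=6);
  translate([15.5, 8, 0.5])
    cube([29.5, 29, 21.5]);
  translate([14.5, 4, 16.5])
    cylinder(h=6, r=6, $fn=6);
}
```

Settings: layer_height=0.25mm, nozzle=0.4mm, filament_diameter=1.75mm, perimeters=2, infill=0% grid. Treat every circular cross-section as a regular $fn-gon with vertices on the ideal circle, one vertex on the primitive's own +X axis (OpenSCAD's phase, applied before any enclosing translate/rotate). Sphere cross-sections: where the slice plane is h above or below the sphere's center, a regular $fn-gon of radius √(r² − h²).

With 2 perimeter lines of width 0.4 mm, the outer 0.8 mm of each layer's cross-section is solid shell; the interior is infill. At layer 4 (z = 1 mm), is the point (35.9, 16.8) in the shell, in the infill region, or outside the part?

infill

At z = 1 mm: the r=10 sphere slices to a regular 6-gon of circumradius 4.359 (√(r²−h²) with h=9 from center); the cube at (15.5, 8) is present — its section is the full 29.5×29 rectangle; the cylinder at (14.5, 4) is not intersected at this z (z outside [16.5, 22.5]); Merging all regions: the 2 present regions are separate (no shared area or edge), so areas and boundary lengths simply add and each stays a separate island — 2 connected regions. Overall, the cross-section has 2 separate islands. The nearest boundary edge runs (45.00, 8.00)→(15.50, 8.00); distance from the point to it = 8.80 mm. (Shell/infill is judged within the island containing the point — the largest one.) The point is inside the cross-section and 8.80 mm from the nearest boundary — more than the 0.8 mm shell width (2 × 0.4), so it's in the infill interior.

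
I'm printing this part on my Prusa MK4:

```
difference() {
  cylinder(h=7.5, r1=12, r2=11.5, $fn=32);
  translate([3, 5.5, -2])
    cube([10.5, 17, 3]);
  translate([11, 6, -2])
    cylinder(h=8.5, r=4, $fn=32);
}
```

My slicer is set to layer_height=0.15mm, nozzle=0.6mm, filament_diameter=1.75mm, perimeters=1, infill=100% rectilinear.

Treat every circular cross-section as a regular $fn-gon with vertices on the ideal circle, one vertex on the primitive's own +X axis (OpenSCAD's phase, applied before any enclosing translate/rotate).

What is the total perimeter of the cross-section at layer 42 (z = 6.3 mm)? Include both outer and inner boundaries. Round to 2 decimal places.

74.50 mm

At z = 6.3 mm: the cone (r1=12→r2=11.5) has section circumradius 11.580 here — a regular 32-gon (perimeter = 2·32·11.580·sin(180°/32) = 72.64 mm); the cube at (3, 5.5) is not intersected at this z (z outside [-2, 1]); the r=4 cylinder at (11, 6) contributes a regular 32-gon of circumradius 4 (perimeter = 2·32·4.000·sin(180°/32) = 25.09 mm); After the difference (first − rest): starting from the cone, the r=4 cylinder at (11, 6) partially overlaps it — only the 15.63 mm² overlap (of its 49.94 mm²) is removed, clipping the outline — boundary = 74.50 mm. Overall, the cross-section is a single solid region. Total boundary length (outer) = 74.50 mm.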